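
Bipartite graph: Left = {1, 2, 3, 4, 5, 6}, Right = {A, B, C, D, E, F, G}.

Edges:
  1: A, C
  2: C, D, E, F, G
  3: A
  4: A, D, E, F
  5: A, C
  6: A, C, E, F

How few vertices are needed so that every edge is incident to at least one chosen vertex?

5

{2, 4, 6, A, C} is a vertex cover of size 5: every edge has an endpoint in this set.
No smaller cover exists because 1–C, 2–G, 3–A, 4–D, 6–E is a matching of size 5, and a cover must include an endpoint of each of these disjoint edges (König's theorem).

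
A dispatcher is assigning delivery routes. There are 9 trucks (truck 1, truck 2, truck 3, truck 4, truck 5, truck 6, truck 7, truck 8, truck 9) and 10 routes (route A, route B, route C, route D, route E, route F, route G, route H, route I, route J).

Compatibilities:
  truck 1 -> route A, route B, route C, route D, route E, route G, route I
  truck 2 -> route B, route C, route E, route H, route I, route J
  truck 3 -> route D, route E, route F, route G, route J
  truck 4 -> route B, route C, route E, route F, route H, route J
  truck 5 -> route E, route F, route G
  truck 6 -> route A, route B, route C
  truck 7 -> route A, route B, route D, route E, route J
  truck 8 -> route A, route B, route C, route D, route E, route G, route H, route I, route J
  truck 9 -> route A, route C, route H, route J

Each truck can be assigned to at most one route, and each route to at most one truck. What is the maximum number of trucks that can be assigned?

9

One maximum matching: truck 1-route I, truck 2-route C, truck 3-route J, truck 4-route E, truck 5-route F, truck 6-route B, truck 7-route D, truck 8-route G, truck 9-route H.
This saturates every truck, so 9 is the maximum.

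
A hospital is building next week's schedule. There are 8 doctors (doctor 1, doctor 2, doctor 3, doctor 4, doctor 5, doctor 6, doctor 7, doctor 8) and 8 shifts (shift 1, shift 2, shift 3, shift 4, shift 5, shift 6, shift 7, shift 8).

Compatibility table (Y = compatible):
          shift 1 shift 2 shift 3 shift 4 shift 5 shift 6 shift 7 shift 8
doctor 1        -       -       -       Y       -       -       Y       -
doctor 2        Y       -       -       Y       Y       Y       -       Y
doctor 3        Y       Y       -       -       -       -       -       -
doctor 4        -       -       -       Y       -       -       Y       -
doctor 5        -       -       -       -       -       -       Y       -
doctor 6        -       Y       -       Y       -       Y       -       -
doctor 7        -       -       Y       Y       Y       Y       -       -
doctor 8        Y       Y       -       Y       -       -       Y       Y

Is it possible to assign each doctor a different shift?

No

The set {doctor 1, doctor 4, doctor 5} has only 2 neighbours ({shift 4, shift 7}), so by Hall's theorem at most 7 of the 8 doctors can be matched.
Hence no matching covers every doctor.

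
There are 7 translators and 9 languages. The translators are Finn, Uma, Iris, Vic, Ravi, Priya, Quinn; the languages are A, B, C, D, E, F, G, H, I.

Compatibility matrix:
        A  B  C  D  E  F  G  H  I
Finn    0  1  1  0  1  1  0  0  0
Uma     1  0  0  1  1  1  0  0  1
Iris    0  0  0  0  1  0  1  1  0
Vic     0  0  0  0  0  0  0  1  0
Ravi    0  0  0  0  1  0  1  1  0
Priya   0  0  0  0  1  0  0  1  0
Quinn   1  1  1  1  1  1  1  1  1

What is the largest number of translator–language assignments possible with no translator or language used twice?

A valid assignment of size 6: Finn–B, Uma–F, Iris–G, Vic–H, Ravi–E, Quinn–A.
The set {Iris, Vic, Ravi, Priya} has only 3 neighbours ({E, G, H}), so by Hall's theorem at most 6 of the 7 translators can be matched.

6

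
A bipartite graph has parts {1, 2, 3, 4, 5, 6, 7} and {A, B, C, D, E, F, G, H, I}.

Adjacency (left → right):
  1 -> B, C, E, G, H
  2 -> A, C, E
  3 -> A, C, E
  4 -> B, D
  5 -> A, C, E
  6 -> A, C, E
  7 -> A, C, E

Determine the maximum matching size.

5

One maximum matching: 1-G, 2-A, 3-C, 4-B, 5-E.
The set {2, 3, 5, 6, 7} has only 3 neighbours ({A, C, E}), so by Hall's theorem at most 5 of the 7 left vertices can be matched.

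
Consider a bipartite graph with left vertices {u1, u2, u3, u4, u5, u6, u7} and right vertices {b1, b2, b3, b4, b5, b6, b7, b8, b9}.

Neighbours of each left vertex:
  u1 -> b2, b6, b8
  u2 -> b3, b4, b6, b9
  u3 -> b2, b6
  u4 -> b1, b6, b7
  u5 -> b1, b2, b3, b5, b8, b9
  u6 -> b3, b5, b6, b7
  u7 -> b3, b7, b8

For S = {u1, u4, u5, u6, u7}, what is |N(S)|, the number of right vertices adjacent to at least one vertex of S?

The union of neighbours of {u1, u4, u5, u6, u7} is {b1, b2, b3, b5, b6, b7, b8, b9}, which has 8 elements.
Since |N(S)| = 8 ≥ |S| = 5, Hall's condition holds for this subset.

8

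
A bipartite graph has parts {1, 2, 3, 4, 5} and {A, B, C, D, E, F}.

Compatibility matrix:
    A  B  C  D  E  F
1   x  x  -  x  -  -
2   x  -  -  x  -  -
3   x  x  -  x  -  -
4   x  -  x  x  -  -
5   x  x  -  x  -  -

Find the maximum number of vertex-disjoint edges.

4

For example, pair 1→D, 2→A, 3→B, 4→C.
The set {1, 2, 3, 5} has only 3 neighbours ({A, B, D}), so by Hall's theorem at most 4 of the 5 left vertices can be matched.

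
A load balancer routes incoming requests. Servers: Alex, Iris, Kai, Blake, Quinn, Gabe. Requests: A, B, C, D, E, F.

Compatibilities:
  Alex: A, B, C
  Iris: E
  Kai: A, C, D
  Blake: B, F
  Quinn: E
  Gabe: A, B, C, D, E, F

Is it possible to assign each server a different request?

No

The set {Iris, Quinn} has only 1 neighbour ({E}), so by Hall's theorem at most 5 of the 6 servers can be matched.
Hence no matching covers every server.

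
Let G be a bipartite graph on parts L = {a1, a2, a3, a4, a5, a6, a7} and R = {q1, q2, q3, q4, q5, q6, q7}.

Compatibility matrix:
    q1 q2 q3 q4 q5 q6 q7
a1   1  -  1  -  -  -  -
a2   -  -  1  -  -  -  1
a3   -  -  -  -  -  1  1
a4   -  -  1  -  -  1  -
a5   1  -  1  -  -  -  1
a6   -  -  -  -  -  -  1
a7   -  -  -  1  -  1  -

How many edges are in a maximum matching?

A valid assignment of size 5: a1→q1, a2→q3, a3→q7, a4→q6, a7→q4.
The set {a1, a2, a3, a4, a5, a6} has only 4 neighbours ({q1, q3, q6, q7}), so by Hall's theorem at most 5 of the 7 left vertices can be matched.

5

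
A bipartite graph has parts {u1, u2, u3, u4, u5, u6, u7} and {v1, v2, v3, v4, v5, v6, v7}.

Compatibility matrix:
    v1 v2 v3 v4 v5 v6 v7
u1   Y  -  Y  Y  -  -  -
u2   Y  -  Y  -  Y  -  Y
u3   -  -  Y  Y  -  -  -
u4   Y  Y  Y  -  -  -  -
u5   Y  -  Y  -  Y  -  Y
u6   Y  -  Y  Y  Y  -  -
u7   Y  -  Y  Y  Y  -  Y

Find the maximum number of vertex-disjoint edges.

6

A valid assignment of size 6: u1-v4, u2-v7, u3-v3, u4-v2, u5-v5, u6-v1.
The set {u1, u2, u3, u5, u6, u7} has only 5 neighbours ({v1, v3, v4, v5, v7}), so by Hall's theorem at most 6 of the 7 left vertices can be matched.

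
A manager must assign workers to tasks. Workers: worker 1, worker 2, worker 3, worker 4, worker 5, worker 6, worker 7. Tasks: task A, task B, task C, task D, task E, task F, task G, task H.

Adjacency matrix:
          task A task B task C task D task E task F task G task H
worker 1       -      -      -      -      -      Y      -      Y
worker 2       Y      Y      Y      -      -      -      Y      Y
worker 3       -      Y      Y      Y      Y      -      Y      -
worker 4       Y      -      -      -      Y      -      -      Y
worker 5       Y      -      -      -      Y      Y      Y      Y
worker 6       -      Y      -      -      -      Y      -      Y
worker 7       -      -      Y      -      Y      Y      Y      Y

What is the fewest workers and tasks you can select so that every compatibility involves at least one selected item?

7

The 7 edges worker 1–task H, worker 2–task C, worker 3–task D, worker 4–task E, worker 5–task A, worker 6–task B, worker 7–task F form a matching, so any vertex cover needs at least 7 vertices (one per matched edge).
Conversely {worker 1, worker 2, worker 3, worker 4, worker 5, worker 6, worker 7} meets every edge and has exactly 7 vertices, so 7 is optimal.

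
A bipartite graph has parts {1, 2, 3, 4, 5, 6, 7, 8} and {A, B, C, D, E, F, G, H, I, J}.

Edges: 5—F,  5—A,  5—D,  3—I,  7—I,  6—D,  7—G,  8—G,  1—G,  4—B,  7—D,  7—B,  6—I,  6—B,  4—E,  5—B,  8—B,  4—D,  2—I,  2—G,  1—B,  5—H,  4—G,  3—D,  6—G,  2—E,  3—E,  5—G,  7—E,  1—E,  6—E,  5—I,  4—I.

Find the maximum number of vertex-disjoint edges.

6

For example, pair 1→B, 2→I, 3→D, 4→E, 5→A, 6→G.
The set {1, 2, 3, 4, 6, 7, 8} has only 5 neighbours ({B, D, E, G, I}), so by Hall's theorem at most 6 of the 8 left vertices can be matched.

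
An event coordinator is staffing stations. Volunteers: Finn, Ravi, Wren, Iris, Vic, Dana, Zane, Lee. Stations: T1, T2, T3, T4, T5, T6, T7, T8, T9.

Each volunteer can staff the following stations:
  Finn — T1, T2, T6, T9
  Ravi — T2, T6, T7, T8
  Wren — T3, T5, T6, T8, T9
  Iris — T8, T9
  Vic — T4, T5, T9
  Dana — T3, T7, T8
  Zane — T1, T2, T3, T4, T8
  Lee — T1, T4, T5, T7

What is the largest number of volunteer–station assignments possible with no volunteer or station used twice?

For example, pair Finn→T2, Ravi→T6, Wren→T3, Iris→T9, Vic→T5, Dana→T8, Zane→T4, Lee→T7.
All 8 volunteers are matched, so no larger matching exists.

8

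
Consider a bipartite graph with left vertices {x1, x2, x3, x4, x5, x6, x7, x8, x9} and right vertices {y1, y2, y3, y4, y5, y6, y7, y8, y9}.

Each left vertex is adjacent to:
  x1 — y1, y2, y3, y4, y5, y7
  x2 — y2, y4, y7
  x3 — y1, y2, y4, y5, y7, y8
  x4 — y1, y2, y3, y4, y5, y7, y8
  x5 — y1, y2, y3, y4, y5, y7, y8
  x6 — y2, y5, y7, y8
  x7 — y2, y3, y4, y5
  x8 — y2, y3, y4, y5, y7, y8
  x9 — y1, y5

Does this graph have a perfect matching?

The set {x1, x2, x3, x4, x5, x6, x7, x8, x9} has only 7 neighbours ({y1, y2, y3, y4, y5, y7, y8}), so by Hall's theorem at most 7 of the 9 left vertices can be matched.
Hence no matching covers every left vertex.

No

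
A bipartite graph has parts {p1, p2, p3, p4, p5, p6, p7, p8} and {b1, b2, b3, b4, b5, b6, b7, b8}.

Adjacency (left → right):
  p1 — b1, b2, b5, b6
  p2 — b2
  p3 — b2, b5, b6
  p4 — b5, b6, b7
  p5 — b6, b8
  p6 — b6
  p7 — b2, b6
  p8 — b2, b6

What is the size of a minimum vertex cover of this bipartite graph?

The 6 edges p1–b1, p2–b2, p3–b5, p4–b7, p5–b8, p6–b6 form a matching, so any vertex cover needs at least 6 vertices (one per matched edge).
Conversely {p1, p3, p4, p5, b2, b6} meets every edge and has exactly 6 vertices, so 6 is optimal.

6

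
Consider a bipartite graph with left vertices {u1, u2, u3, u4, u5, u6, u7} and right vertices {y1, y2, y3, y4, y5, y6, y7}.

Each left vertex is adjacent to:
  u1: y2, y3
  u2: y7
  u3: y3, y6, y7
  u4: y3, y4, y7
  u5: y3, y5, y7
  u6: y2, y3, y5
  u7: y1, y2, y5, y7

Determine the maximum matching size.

One maximum matching: u1→y2, u2→y7, u3→y6, u4→y4, u5→y5, u6→y3, u7→y1.
All 7 left vertices are matched, so no larger matching exists.

7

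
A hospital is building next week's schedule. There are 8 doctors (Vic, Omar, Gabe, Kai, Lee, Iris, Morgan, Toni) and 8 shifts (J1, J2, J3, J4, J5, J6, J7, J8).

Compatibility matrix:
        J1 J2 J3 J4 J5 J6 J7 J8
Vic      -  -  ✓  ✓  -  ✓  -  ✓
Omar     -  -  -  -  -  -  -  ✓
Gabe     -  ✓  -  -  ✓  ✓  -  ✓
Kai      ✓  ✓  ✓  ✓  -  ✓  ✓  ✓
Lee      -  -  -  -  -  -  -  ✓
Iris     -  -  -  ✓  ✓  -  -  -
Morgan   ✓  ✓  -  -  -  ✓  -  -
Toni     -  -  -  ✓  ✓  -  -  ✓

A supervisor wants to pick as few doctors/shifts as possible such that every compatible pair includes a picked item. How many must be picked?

A maximum matching has 7 edges (e.g. Vic–J3, Omar–J8, Gabe–J6, Kai–J2, Iris–J4, Morgan–J1, Toni–J5).
By König's theorem the minimum vertex cover has the same size. One such cover is {Vic, Gabe, Kai, Iris, Morgan, Toni, J8}.

7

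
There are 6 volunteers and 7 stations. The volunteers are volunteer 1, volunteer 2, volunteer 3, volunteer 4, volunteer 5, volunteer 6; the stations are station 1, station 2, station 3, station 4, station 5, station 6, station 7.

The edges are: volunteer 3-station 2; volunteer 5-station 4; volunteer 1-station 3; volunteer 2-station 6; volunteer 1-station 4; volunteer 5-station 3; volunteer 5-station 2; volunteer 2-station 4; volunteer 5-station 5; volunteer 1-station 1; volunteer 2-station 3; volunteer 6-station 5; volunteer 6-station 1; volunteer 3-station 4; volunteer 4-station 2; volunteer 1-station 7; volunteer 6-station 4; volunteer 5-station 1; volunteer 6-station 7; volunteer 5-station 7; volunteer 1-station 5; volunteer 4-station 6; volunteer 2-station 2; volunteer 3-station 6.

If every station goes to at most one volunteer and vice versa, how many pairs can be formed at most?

For example, pair volunteer 1-station 7, volunteer 2-station 3, volunteer 3-station 4, volunteer 4-station 6, volunteer 5-station 2, volunteer 6-station 1.
This saturates every volunteer, so 6 is the maximum.

6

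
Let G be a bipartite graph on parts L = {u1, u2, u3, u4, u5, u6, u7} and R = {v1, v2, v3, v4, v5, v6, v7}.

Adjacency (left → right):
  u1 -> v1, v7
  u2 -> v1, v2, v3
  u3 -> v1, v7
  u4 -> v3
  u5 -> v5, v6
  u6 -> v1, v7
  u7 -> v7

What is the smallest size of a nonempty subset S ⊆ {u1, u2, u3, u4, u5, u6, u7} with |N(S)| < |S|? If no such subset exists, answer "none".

Take S = {u1, u3, u6}. Its neighbourhood is {v1, v7}, so |N(S)| = 2 < |S| = 3.
Every subset of size less than 3 has at least as many neighbours as members, so 3 is the minimum.

3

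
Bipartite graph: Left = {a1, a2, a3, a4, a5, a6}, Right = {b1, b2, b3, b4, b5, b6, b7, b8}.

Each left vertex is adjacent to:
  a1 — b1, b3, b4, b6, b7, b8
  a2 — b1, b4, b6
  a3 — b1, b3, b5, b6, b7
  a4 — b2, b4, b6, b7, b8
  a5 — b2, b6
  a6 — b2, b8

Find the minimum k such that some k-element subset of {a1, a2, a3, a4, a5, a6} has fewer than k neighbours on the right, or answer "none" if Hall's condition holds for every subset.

A matching saturating every left vertex exists, for instance a1→b7, a2→b4, a3→b1, a4→b6, a5→b2, a6→b8.
By Hall's marriage theorem, this means |N(S)| ≥ |S| for every subset S, so no violating subset exists.

none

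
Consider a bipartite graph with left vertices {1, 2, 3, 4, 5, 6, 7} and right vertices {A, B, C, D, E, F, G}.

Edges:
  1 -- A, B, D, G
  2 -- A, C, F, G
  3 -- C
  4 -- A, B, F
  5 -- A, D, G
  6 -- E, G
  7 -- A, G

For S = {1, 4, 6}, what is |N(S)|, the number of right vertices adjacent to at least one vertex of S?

The union of neighbours of {1, 4, 6} is {A, B, D, E, F, G}, which has 6 elements.
Since |N(S)| = 6 ≥ |S| = 3, Hall's condition holds for this subset.

6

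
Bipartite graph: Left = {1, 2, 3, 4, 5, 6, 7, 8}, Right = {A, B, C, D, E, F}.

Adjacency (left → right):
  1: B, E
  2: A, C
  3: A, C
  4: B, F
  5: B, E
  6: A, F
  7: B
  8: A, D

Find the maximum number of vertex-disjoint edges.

6

A valid assignment of size 6: 1–E, 2–A, 3–C, 4–F, 5–B, 8–D.
The set {1, 2, 3, 4, 5, 6, 7} has only 5 neighbours ({A, B, C, E, F}), so by Hall's theorem at most 6 of the 8 left vertices can be matched.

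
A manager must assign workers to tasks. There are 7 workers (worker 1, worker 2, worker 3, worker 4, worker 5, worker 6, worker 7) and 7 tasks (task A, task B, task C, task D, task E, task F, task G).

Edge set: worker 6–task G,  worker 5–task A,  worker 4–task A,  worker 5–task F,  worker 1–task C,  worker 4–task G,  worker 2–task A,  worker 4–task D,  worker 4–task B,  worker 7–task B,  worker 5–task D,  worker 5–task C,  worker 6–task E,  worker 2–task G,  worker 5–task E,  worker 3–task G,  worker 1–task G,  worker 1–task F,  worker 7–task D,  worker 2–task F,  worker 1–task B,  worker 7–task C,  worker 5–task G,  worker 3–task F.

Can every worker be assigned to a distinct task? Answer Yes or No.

For example, pair worker 1-task B, worker 2-task G, worker 3-task F, worker 4-task A, worker 5-task C, worker 6-task E, worker 7-task D.
All 7 workers are covered.

Yes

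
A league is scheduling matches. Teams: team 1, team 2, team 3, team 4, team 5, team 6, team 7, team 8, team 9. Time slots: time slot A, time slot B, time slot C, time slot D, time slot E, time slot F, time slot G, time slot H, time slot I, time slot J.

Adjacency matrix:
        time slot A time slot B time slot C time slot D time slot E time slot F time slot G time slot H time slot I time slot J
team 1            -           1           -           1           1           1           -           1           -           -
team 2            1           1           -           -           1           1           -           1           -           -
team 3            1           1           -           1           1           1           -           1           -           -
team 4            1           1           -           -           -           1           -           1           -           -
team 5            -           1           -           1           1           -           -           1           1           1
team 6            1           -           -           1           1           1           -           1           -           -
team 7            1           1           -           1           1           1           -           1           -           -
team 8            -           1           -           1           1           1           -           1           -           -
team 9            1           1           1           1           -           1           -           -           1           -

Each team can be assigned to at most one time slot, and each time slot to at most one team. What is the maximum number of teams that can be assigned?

One maximum matching: team 1–time slot B, team 2–time slot F, team 3–time slot D, team 4–time slot A, team 5–time slot J, team 6–time slot H, team 7–time slot E, team 9–time slot C.
The set {team 1, team 2, team 3, team 4, team 6, team 7, team 8} has only 6 neighbours ({time slot A, time slot B, time slot D, time slot E, time slot F, time slot H}), so by Hall's theorem at most 8 of the 9 teams can be matched.

8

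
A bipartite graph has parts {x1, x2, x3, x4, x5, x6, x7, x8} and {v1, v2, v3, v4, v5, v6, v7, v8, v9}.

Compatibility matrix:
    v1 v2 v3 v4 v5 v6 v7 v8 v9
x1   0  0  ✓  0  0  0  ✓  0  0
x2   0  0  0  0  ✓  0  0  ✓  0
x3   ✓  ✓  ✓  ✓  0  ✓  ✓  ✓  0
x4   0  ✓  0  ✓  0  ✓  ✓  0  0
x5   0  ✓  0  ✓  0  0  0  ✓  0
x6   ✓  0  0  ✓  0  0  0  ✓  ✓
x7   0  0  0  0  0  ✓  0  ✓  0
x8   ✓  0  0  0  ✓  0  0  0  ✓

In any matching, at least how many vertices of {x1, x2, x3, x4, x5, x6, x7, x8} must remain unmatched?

A valid assignment of size 8: x1→v3, x2→v5, x3→v6, x4→v7, x5→v2, x6→v4, x7→v8, x8→v1.
All 8 left vertices are matched, so no larger matching exists.
That matches 8 of the 8, leaving 0 unmatched; no matching can do better.

0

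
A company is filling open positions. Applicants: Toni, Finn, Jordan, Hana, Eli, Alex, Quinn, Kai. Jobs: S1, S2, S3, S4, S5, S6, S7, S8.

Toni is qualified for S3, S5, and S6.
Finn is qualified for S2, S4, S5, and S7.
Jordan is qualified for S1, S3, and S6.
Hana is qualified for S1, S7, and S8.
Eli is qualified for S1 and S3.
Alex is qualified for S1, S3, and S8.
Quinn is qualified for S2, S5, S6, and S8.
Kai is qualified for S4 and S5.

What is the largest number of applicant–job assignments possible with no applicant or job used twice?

One maximum matching: Toni-S5, Finn-S2, Jordan-S6, Hana-S7, Eli-S1, Alex-S3, Quinn-S8, Kai-S4.
All 8 applicants are matched, so no larger matching exists.

8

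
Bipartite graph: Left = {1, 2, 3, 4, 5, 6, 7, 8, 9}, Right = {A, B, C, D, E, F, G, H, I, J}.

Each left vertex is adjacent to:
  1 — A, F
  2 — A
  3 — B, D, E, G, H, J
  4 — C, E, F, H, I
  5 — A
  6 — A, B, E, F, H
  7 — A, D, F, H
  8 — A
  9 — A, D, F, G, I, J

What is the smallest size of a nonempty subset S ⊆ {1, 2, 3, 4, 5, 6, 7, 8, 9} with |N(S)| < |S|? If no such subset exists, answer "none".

Take S = {2, 5}. Its neighbourhood is {A}, so |N(S)| = 1 < |S| = 2.
No single vertex violates Hall's condition since each has at least one neighbour, so 2 is the minimum.

2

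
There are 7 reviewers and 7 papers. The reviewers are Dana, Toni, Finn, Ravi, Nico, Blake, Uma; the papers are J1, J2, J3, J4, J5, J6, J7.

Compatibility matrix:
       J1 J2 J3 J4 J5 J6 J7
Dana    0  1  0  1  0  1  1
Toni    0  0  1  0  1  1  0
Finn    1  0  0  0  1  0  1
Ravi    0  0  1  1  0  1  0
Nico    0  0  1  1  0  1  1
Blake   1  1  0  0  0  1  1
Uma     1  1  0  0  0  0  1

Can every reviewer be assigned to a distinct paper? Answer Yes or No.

Yes

For example, pair Dana–J4, Toni–J5, Finn–J1, Ravi–J6, Nico–J3, Blake–J2, Uma–J7.
Every reviewer is matched, so this is a perfect matching.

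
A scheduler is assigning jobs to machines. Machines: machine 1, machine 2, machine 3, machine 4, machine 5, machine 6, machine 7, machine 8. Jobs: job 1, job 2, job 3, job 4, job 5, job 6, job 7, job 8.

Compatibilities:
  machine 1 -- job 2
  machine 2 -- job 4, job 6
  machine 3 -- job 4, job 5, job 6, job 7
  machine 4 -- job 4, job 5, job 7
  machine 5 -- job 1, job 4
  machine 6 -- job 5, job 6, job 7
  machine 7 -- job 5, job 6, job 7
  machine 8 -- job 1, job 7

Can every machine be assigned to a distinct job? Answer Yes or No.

No

The set {machine 2, machine 3, machine 4, machine 5, machine 6, machine 7, machine 8} has only 5 neighbours ({job 1, job 4, job 5, job 6, job 7}), so by Hall's theorem at most 6 of the 8 machines can be matched.
Hence no matching covers every machine.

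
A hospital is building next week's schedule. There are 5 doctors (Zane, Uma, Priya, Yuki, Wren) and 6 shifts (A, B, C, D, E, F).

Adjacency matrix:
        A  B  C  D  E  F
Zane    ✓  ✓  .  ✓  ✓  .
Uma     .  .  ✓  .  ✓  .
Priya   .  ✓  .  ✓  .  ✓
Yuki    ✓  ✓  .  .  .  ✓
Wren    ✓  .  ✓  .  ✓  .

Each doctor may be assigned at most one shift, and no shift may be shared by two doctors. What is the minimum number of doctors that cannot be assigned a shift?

0

For example, pair Zane–B, Uma–C, Priya–D, Yuki–F, Wren–E.
All 5 doctors are matched, so no larger matching exists.
That matches 5 of the 5, leaving 0 unmatched; no matching can do better.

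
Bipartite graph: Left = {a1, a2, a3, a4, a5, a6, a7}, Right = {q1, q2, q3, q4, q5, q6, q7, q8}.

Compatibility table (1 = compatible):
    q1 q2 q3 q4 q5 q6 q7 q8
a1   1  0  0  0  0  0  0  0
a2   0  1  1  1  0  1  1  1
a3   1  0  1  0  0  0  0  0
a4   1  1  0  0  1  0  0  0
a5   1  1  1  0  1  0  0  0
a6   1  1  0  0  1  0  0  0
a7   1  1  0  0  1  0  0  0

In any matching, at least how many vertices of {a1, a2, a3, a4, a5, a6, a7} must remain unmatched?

A valid assignment of size 5: a1–q1, a2–q6, a3–q3, a4–q5, a5–q2.
The set {a1, a3, a4, a5, a6, a7} has only 4 neighbours ({q1, q2, q3, q5}), so by Hall's theorem at most 5 of the 7 left vertices can be matched.
That matches 5 of the 7, leaving 2 unmatched; no matching can do better.

2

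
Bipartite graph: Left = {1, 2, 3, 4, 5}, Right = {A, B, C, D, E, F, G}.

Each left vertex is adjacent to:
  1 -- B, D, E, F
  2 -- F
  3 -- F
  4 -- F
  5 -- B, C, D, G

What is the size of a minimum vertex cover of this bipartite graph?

3

A maximum matching has 3 edges (e.g. 1–E, 2–F, 5–B).
By König's theorem the minimum vertex cover has the same size. One such cover is {1, 5, F}.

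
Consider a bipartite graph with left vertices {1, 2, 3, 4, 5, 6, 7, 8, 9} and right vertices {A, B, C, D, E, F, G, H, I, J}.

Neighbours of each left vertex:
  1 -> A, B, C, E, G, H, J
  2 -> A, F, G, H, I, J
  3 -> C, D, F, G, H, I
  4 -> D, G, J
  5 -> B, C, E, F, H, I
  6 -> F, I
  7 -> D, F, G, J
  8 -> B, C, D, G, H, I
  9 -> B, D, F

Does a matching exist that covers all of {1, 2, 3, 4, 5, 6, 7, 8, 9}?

For example, pair 1→J, 2→A, 3→H, 4→D, 5→E, 6→I, 7→F, 8→G, 9→B.
Every left vertex is matched, so this matching saturates all of them.

Yes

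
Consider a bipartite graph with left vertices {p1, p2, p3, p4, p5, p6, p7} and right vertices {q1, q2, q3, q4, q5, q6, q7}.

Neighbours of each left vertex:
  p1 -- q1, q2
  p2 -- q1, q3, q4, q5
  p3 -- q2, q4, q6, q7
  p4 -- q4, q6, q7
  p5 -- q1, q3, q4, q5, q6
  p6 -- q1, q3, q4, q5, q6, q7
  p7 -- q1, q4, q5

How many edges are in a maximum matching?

7

For example, pair p1-q1, p2-q5, p3-q2, p4-q7, p5-q6, p6-q3, p7-q4.
All 7 left vertices are matched, so no larger matching exists.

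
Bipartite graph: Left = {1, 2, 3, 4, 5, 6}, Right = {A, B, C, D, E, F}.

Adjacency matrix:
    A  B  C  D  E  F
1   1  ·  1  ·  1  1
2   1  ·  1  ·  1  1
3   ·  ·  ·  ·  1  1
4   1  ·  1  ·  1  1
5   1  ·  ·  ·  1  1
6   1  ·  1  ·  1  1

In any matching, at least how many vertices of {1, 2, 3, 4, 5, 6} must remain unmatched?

2

One maximum matching: 1–C, 2–A, 3–F, 4–E.
The set {1, 2, 3, 4, 5, 6} has only 4 neighbours ({A, C, E, F}), so by Hall's theorem at most 4 of the 6 left vertices can be matched.
That matches 4 of the 6, leaving 2 unmatched; no matching can do better.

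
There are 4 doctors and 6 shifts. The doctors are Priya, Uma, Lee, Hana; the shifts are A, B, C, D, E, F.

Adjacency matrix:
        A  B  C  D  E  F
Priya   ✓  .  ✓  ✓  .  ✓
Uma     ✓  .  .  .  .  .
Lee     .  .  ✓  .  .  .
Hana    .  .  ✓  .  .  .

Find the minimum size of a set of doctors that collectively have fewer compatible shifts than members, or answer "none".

Take S = {Lee, Hana}. Its neighbourhood is {C}, so |N(S)| = 1 < |S| = 2.
No single vertex violates Hall's condition since each has at least one neighbour, so 2 is the minimum.

2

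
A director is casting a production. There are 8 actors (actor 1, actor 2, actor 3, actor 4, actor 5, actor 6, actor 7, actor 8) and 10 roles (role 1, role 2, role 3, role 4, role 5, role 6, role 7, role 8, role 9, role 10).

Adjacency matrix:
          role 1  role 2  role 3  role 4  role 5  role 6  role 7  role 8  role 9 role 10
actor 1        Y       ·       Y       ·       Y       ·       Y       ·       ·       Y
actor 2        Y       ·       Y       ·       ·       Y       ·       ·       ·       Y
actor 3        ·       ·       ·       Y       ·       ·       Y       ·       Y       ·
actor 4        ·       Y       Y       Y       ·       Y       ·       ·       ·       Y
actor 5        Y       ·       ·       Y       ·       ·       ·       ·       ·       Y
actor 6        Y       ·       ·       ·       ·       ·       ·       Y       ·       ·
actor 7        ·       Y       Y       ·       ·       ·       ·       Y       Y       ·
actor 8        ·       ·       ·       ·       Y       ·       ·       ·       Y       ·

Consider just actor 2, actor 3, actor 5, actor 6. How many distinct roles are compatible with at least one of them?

The union of neighbours of {actor 2, actor 3, actor 5, actor 6} is {role 1, role 3, role 4, role 6, role 7, role 8, role 9, role 10}, which has 8 elements.
Since |N(S)| = 8 ≥ |S| = 4, Hall's condition holds for this subset.

8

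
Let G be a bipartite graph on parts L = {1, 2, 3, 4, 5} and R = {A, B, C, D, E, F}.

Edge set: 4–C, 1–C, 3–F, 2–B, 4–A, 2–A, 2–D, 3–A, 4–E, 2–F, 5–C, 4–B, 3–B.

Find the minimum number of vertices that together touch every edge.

The 4 edges 1–C, 2–D, 3–F, 4–B form a matching, so any vertex cover needs at least 4 vertices (one per matched edge).
Conversely {2, 3, 4, C} meets every edge and has exactly 4 vertices, so 4 is optimal.

4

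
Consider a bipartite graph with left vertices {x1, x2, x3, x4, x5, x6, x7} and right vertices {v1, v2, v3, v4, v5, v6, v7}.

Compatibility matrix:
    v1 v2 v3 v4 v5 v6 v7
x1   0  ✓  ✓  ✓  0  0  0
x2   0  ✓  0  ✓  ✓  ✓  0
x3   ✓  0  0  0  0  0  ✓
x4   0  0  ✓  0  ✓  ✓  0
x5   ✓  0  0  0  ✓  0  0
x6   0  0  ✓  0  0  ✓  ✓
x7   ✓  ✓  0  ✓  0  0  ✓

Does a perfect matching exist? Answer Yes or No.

Yes

For example, pair x1→v4, x2→v6, x3→v1, x4→v3, x5→v5, x6→v7, x7→v2.
All 7 left vertices are covered.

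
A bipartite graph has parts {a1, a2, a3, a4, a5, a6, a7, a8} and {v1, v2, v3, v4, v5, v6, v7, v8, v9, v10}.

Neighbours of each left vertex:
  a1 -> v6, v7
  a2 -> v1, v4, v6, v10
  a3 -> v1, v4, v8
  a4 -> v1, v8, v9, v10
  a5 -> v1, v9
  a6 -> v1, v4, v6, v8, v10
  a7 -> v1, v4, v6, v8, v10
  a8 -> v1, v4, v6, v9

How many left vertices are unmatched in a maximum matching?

1

A valid assignment of size 7: a1→v7, a2→v1, a3→v4, a4→v8, a5→v9, a6→v6, a7→v10.
The set {a2, a3, a4, a5, a6, a7, a8} has only 6 neighbours ({v1, v10, v4, v6, v8, v9}), so by Hall's theorem at most 7 of the 8 left vertices can be matched.
That matches 7 of the 8, leaving 1 unmatched; no matching can do better.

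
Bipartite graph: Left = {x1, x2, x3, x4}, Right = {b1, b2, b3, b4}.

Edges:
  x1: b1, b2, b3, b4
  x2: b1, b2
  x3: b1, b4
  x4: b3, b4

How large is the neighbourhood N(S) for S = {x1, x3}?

The union of neighbours of {x1, x3} is {b1, b2, b3, b4}, which has 4 elements.
Since |N(S)| = 4 ≥ |S| = 2, Hall's condition holds for this subset.

4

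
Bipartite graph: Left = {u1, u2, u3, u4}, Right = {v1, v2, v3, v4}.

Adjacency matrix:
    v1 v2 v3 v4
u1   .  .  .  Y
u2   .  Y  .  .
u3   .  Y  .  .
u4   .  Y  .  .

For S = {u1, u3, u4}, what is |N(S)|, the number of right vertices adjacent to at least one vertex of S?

The union of neighbours of {u1, u3, u4} is {v2, v4}, which has 2 elements.
Since |N(S)| = 2 < |S| = 3, Hall's condition fails for this subset.

2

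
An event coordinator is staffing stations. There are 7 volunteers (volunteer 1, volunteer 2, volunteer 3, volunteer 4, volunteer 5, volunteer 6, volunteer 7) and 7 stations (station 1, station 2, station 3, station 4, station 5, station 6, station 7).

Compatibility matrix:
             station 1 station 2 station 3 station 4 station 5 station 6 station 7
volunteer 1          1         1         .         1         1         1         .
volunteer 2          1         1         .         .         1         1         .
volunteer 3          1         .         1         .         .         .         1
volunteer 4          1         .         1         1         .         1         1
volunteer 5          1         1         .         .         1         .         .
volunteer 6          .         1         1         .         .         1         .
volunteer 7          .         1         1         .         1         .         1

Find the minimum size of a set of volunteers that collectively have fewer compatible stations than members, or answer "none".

A matching saturating every volunteer exists, for instance volunteer 1→station 4, volunteer 2→station 6, volunteer 3→station 1, volunteer 4→station 7, volunteer 5→station 5, volunteer 6→station 3, volunteer 7→station 2.
By Hall's marriage theorem, this means |N(S)| ≥ |S| for every subset S, so no violating subset exists.

none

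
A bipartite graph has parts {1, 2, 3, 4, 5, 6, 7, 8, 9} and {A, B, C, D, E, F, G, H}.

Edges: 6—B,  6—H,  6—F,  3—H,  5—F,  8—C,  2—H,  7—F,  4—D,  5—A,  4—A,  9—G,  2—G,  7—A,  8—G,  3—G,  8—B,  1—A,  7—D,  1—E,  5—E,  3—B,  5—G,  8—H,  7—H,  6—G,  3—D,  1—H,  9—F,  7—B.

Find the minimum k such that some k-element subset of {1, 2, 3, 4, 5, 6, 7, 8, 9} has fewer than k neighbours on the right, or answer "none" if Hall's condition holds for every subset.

Take S = {1, 2, 3, 4, 5, 6, 7, 9}. Its neighbourhood is {A, B, D, E, F, G, H}, so |N(S)| = 7 < |S| = 8.
Every subset of size less than 8 has at least as many neighbours as members, so 8 is the minimum.

8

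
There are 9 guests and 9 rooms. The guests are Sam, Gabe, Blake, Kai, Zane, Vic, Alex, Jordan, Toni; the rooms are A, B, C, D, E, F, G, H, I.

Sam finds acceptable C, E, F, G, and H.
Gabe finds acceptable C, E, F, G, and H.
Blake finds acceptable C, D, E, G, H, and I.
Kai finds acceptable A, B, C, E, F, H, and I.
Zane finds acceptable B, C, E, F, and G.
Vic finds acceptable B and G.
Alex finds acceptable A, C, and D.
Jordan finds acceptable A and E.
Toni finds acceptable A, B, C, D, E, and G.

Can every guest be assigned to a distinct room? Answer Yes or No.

Yes

A valid assignment of size 9: Sam-H, Gabe-C, Blake-E, Kai-I, Zane-F, Vic-B, Alex-D, Jordan-A, Toni-G.
All 9 guests are covered.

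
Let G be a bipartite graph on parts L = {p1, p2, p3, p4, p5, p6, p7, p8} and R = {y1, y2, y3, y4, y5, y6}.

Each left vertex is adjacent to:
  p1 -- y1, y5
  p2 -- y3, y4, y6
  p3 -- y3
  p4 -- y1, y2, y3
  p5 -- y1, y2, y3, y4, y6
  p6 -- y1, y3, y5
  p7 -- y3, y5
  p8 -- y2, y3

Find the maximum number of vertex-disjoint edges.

One maximum matching: p1–y5, p2–y4, p3–y3, p4–y2, p5–y6, p6–y1.
The set {p1, p3, p4, p6, p7, p8} has only 4 neighbours ({y1, y2, y3, y5}), so by Hall's theorem at most 6 of the 8 left vertices can be matched.

6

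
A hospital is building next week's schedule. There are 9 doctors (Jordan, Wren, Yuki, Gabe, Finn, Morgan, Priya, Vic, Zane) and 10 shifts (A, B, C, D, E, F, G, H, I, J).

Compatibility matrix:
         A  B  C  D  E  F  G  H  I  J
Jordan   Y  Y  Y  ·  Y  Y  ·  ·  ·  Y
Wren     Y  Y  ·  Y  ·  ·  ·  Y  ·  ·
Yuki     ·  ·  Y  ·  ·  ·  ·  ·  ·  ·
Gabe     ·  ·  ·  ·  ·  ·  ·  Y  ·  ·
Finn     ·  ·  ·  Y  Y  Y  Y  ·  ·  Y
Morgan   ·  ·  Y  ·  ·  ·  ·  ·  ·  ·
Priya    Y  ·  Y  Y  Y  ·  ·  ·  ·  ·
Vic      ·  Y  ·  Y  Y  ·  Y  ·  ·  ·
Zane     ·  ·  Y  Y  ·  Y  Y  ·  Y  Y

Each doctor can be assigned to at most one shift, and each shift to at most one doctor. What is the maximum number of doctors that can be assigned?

8

A valid assignment of size 8: Jordan–A, Wren–D, Yuki–C, Gabe–H, Finn–G, Priya–E, Vic–B, Zane–J.
The set {Yuki, Morgan} has only 1 neighbour ({C}), so by Hall's theorem at most 8 of the 9 doctors can be matched.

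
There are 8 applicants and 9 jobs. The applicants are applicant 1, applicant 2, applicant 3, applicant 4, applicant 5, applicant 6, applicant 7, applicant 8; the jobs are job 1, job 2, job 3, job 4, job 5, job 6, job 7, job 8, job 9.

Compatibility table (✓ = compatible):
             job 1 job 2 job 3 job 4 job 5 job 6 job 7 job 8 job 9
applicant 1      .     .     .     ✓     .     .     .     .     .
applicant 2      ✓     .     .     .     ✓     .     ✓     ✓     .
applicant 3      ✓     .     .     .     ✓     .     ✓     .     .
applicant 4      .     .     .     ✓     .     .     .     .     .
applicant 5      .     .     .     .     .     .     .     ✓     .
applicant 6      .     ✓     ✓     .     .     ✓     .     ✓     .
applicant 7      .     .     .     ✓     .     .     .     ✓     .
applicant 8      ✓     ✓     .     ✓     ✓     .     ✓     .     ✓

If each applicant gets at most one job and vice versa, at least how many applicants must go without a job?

2

For example, pair applicant 1-job 4, applicant 2-job 1, applicant 3-job 5, applicant 5-job 8, applicant 6-job 2, applicant 8-job 9.
The set {applicant 1, applicant 4, applicant 5, applicant 7} has only 2 neighbours ({job 4, job 8}), so by Hall's theorem at most 6 of the 8 applicants can be matched.
That matches 6 of the 8, leaving 2 unmatched; no matching can do better.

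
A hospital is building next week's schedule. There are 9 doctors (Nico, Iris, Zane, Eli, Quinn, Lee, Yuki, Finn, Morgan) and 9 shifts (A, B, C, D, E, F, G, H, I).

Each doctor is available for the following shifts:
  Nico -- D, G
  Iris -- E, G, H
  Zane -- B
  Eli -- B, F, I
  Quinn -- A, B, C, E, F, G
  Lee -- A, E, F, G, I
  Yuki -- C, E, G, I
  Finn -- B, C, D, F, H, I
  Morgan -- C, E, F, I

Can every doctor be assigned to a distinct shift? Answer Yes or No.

Yes

For example, pair Nico→D, Iris→G, Zane→B, Eli→I, Quinn→F, Lee→A, Yuki→C, Finn→H, Morgan→E.
All 9 doctors are covered.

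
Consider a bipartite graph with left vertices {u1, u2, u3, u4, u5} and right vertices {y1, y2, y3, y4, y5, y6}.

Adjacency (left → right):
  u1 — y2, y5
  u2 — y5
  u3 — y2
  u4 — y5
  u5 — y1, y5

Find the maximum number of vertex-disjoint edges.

A valid assignment of size 3: u1→y2, u2→y5, u5→y1.
The set {u1, u2, u3, u4} has only 2 neighbours ({y2, y5}), so by Hall's theorem at most 3 of the 5 left vertices can be matched.

3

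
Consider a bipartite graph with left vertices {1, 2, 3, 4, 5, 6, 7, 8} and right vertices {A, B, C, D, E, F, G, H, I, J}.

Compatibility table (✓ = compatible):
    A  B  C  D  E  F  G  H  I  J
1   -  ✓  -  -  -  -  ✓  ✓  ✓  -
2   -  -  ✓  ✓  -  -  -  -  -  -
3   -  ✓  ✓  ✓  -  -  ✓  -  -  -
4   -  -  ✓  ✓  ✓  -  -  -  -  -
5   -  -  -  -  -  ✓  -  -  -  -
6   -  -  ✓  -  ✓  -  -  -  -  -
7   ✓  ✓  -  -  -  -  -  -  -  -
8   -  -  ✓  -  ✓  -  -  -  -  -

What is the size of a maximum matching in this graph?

A valid assignment of size 7: 1-H, 2-D, 3-G, 4-C, 5-F, 6-E, 7-B.
The set {2, 4, 6, 8} has only 3 neighbours ({C, D, E}), so by Hall's theorem at most 7 of the 8 left vertices can be matched.

7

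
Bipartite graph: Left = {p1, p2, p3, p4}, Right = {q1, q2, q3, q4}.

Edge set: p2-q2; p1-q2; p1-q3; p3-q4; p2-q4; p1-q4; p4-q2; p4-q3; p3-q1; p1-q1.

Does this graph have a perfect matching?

Yes

For example, pair p1–q3, p2–q4, p3–q1, p4–q2.
All 4 left vertices are covered.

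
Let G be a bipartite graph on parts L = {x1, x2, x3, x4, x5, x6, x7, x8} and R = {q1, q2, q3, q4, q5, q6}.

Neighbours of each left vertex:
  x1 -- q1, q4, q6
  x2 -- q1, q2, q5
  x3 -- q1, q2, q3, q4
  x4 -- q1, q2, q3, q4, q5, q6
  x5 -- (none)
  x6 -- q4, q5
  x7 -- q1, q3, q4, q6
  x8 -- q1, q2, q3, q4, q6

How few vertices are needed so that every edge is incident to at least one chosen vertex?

A maximum matching has 6 edges (e.g. x1–q1, x2–q2, x3–q3, x4–q4, x6–q5, x7–q6).
By König's theorem the minimum vertex cover has the same size. One such cover is {q1, q2, q3, q4, q5, q6}.

6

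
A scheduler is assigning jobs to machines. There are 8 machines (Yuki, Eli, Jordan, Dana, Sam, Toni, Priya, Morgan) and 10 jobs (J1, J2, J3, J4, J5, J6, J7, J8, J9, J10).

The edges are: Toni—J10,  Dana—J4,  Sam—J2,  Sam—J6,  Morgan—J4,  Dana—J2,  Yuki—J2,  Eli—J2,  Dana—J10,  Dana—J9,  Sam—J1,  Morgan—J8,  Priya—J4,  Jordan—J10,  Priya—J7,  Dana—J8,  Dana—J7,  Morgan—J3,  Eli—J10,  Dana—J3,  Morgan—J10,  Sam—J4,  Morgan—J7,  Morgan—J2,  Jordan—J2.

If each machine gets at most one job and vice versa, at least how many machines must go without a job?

2

A valid assignment of size 6: Yuki–J2, Eli–J10, Dana–J9, Sam–J6, Priya–J4, Morgan–J7.
The set {Yuki, Eli, Jordan, Toni} has only 2 neighbours ({J10, J2}), so by Hall's theorem at most 6 of the 8 machines can be matched.
That matches 6 of the 8, leaving 2 unmatched; no matching can do better.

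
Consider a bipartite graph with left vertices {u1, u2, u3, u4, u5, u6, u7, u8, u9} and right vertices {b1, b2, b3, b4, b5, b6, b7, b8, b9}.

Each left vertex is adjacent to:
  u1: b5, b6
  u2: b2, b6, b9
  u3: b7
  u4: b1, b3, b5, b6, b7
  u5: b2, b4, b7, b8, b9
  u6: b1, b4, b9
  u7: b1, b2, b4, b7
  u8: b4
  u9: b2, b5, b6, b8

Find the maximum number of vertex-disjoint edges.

9

For example, pair u1→b6, u2→b2, u3→b7, u4→b3, u5→b8, u6→b9, u7→b1, u8→b4, u9→b5.
All 9 left vertices are matched, so no larger matching exists.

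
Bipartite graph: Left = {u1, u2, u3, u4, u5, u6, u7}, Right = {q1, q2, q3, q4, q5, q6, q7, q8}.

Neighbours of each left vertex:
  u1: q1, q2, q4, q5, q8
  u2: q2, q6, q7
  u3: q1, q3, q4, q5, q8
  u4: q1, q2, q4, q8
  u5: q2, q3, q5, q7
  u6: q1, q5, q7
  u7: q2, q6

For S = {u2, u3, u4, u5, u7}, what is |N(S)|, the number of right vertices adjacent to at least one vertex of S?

8

The union of neighbours of {u2, u3, u4, u5, u7} is {q1, q2, q3, q4, q5, q6, q7, q8}, which has 8 elements.
Since |N(S)| = 8 ≥ |S| = 5, Hall's condition holds for this subset.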